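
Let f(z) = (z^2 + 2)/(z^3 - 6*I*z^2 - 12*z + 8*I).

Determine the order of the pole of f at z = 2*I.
Factor the denominator:
  z^3 - 6*I*z^2 - 12*z + 8*I = (z - 2*I)^3

The numerator P(z) = z^2 + 2 has P(2*I) = -2 ≠ 0, so no factor of (z - 2*I) cancels.
Near z = 2*I we can therefore write f(z) = g(z)/(z - 2*I)^3 with g analytic at 2*I and g(2*I) ≠ 0 (g is just the numerator).

Hence z = 2*I is a pole of order 3.

Final answer: 3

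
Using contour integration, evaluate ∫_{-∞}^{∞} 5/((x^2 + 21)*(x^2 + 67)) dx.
Let f(z) = 5/((z^2 + 21)*(z^2 + 67)). The denominator has no real zeros and deg Q - deg P = 4 ≥ 2, so the integral of f over the upper semicircle |z| = R tends to 0 as R → ∞. Closing the contour in the upper half-plane,
  ∫_{-∞}^{∞} f(x) dx = 2πi · Σ Res(f, z_k)  over the poles with Im z_k > 0.

Zeros of the denominator: z^2 + 67 = 0 gives z = ±sqrt(67)*I; z^2 + 21 = 0 gives z = ±sqrt(21)*I.
Upper half-plane: z = sqrt(21)*I, z = sqrt(67)*I (simple).

Each pole is a simple zero of Q(z) = z^4 + 88*z^2 + 1407, so Res(f, z₀) = P(z₀)/Q'(z₀) with P(z) = 5, Q'(z) = 4*z^3 + 176*z:
  Res(f, sqrt(21)*I) = (5)/(92*sqrt(21)*I) = -5*sqrt(21)*I/1932
  Res(f, sqrt(67)*I) = (5)/(-92*sqrt(67)*I) = 5*sqrt(67)*I/6164

Sum of residues: 5*I*(-67*sqrt(21) + 21*sqrt(67))/129444
∫_{-∞}^{∞} f(x) dx = 2πi · (5*I*(-67*sqrt(21) + 21*sqrt(67))/129444) = 5*pi*(-21*sqrt(67) + 67*sqrt(21))/64722

Final answer: 5*pi*(-21*sqrt(67) + 67*sqrt(21))/64722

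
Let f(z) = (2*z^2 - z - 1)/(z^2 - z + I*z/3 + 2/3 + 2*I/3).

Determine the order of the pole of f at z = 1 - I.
1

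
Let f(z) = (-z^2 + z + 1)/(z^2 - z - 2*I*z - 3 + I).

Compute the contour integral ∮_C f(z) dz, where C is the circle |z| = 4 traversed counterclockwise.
By the residue theorem, ∮_C f(z) dz = 2πi · (sum of the residues of f at the poles inside |z| = 4).

The denominator factors as (z - 2 - I)*(z + 1 - I), so the singularities of f are simple poles at z = 2 + I, z = -1 + I.
  |2 + I|² = 5 < 16 = 4², so this pole is inside the contour.
  |-1 + I|² = 2 < 16 = 4², so this pole is inside the contour.

With P(z) = -z^2 + z + 1 and Q(z) = z^2 - z - 2*I*z - 3 + I, each pole is simple, so Res(f, z₀) = P(z₀)/Q'(z₀) with Q'(z) = 2*z - 1 - 2*I.
  Res(f, 2 + I) = P(2 + I)/Q'(2 + I) = (-3*I)/(3) = -I
  Res(f, -1 + I) = P(-1 + I)/Q'(-1 + I) = (3*I)/(-3) = -I

Sum of residues inside C: -2*I
∮_C f(z) dz = 2πi · (-2*I) = 4*pi

Final answer: 4*pi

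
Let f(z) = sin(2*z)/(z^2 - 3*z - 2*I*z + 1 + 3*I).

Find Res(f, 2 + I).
Write f(z) = P(z)/Q(z) with P(z) = sin(2*z) and Q(z) = z^2 - 3*z - 2*I*z + 1 + 3*I.
The denominator factors as Q(z) = (z - 2 - I)*(z - 1 - I), so z = 2 + I is a simple zero of Q and P is analytic there; z = 2 + I is therefore a simple pole and
  Res(f, z₀) = P(z₀)/Q'(z₀).

Q'(z) = 2*z - 3 - 2*I, so Q'(2 + I) = 1.
P(2 + I) = sin(4 + 2*I).

Res(f, 2 + I) = (sin(4 + 2*I))/(1) = sin(4 + 2*I)

Final answer: sin(4 + 2*I)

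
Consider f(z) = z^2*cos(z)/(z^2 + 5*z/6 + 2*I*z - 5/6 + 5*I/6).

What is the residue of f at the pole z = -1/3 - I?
(-16/3 + 4*I)*cos(1/3 + I)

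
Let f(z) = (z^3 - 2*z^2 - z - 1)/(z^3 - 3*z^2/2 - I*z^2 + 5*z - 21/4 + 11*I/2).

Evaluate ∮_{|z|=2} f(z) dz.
By the residue theorem, ∮_C f(z) dz = 2πi · (sum of the residues of f at the poles inside |z| = 2).

The denominator factors as (z - 1/2 - 3*I)*(z + 1/2 + 3*I/2)*(z - 3/2 + I/2), so the singularities of f are simple poles at z = 1/2 + 3*I, z = -1/2 - 3*I/2, z = 3/2 - I/2.
  |1/2 + 3*I|² = 37/4 > 4 = 2², so this pole is outside the contour.
  |-1/2 - 3*I/2|² = 5/2 < 4 = 2², so this pole is inside the contour.
  |3/2 - I/2|² = 5/2 < 4 = 2², so this pole is inside the contour.

With P(z) = z^3 - 2*z^2 - z - 1 and Q(z) = z^3 - 3*z^2/2 - I*z^2 + 5*z - 21/4 + 11*I/2, each pole is simple, so Res(f, z₀) = P(z₀)/Q'(z₀) with Q'(z) = 3*z^2 - 3*z - 2*I*z + 5.
  Res(f, -1/2 - 3*I/2) = P(-1/2 - 3*I/2)/Q'(-1/2 - 3*I/2) = (27/4 + 3*I/4)/(-5/2 + 10*I) = -3/34 - 111*I/170
  Res(f, 3/2 - I/2) = P(3/2 - I/2)/Q'(3/2 - I/2) = (-17/4 + I/4)/(11/2 - 6*I) = -199/530 - 193*I/530

Sum of residues inside C: -2089/4505 - 4582*I/4505
∮_C f(z) dz = 2πi · (-2089/4505 - 4582*I/4505) = pi*(9164/4505 - 4178*I/4505)

Final answer: pi*(9164/4505 - 4178*I/4505)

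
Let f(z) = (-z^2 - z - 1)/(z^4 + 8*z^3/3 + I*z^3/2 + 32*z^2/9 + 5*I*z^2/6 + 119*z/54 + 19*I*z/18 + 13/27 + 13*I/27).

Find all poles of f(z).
The singularities of f are the zeros of the denominator. Factoring,
  z^4 + 8*z^3/3 + I*z^3/2 + 32*z^2/9 + 5*I*z^2/6 + 119*z/54 + 19*I*z/18 + 13/27 + 13*I/27 = (z + 1/3 + I/2)*(z + 1 + I)*(z + 2/3 - I)*(z + 2/3)
so the candidates are z = -1/3 - I/2, z = -1 - I, z = -2/3 + I, z = -2/3.

Check the numerator P(z) = -z^2 - z - 1 at each one:
  P(-1/3 - I/2) = -19/36 + I/6 ≠ 0, so z = -1/3 - I/2 is a (simple) pole.
  P(-1 - I) = -I ≠ 0, so z = -1 - I is a (simple) pole.
  P(-2/3 + I) = 2/9 + I/3 ≠ 0, so z = -2/3 + I is a (simple) pole.
  P(-2/3) = -7/9 ≠ 0, so z = -2/3 is a (simple) pole.

Poles of f: {-1 - I, -2/3, -2/3 + I, -1/3 - I/2}

Final answer: {-1 - I, -2/3, -2/3 + I, -1/3 - I/2}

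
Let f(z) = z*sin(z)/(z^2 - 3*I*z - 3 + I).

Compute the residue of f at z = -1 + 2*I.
(-4/5 + 3*I/5)*sin(1 - 2*I)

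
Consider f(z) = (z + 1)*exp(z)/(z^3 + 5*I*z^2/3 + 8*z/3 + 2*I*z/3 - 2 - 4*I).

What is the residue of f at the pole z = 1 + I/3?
(423/2180 - 429*I/2180)*exp(1 + I/3)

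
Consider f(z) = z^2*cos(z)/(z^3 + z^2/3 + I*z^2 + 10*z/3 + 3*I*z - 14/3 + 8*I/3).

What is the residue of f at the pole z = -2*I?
Write f(z) = P(z)/Q(z) with P(z) = z^2*cos(z) and Q(z) = z^3 + z^2/3 + I*z^2 + 10*z/3 + 3*I*z - 14/3 + 8*I/3.
The denominator factors as Q(z) = (z + 2*I)*(z + 1 - 2*I)*(z - 2/3 + I), so z = -2*I is a simple zero of Q and P is analytic there; z = -2*I is therefore a simple pole and
  Res(f, z₀) = P(z₀)/Q'(z₀).

Q'(z) = 3*z^2 + 2*z/3 + 2*I*z + 10/3 + 3*I, so Q'(-2*I) = -14/3 + 5*I/3.
P(-2*I) = -4*cosh(2).

Res(f, -2*I) = (-4*cosh(2))/(-14/3 + 5*I/3) = (168/221 + 60*I/221)*cosh(2)

Final answer: (168/221 + 60*I/221)*cosh(2)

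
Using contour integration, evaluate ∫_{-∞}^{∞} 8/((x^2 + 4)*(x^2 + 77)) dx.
Let f(z) = 8/((z^2 + 4)*(z^2 + 77)). The denominator has no real zeros and deg Q - deg P = 4 ≥ 2, so the integral of f over the upper semicircle |z| = R tends to 0 as R → ∞. Closing the contour in the upper half-plane,
  ∫_{-∞}^{∞} f(x) dx = 2πi · Σ Res(f, z_k)  over the poles with Im z_k > 0.

Zeros of the denominator: z^2 + 77 = 0 gives z = ±sqrt(77)*I; z^2 + 4 = 0 gives z = ±2*I.
Upper half-plane: z = 2*I, z = sqrt(77)*I (simple).

Each pole is a simple zero of Q(z) = z^4 + 81*z^2 + 308, so Res(f, z₀) = P(z₀)/Q'(z₀) with P(z) = 8, Q'(z) = 4*z^3 + 162*z:
  Res(f, 2*I) = (8)/(292*I) = -2*I/73
  Res(f, sqrt(77)*I) = (8)/(-146*sqrt(77)*I) = 4*sqrt(77)*I/5621

Sum of residues: 2*I*(-77 + 2*sqrt(77))/5621
∫_{-∞}^{∞} f(x) dx = 2πi · (2*I*(-77 + 2*sqrt(77))/5621) = 4*pi*(77 - 2*sqrt(77))/5621

Final answer: 4*pi*(77 - 2*sqrt(77))/5621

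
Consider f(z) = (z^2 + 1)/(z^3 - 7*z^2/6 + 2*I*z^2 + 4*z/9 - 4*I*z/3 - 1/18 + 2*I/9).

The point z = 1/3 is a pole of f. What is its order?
Factor the denominator:
  z^3 - 7*z^2/6 + 2*I*z^2 + 4*z/9 - 4*I*z/3 - 1/18 + 2*I/9 = (z - 1/3)^2*(z - 1/2 + 2*I)

The numerator P(z) = z^2 + 1 has P(1/3) = 10/9 ≠ 0, so no factor of (z - 1/3) cancels.
Near z = 1/3 we can therefore write f(z) = g(z)/(z - 1/3)^2 with g analytic at 1/3 and g(1/3) ≠ 0 (g is the numerator divided by the remaining denominator factors).

Hence z = 1/3 is a pole of order 2.

Final answer: 2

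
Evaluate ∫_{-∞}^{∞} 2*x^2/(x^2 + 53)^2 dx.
sqrt(53)*pi/53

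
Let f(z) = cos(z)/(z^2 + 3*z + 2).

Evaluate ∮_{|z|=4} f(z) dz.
-2*I*pi*cos(2) + 2*I*pi*cos(1)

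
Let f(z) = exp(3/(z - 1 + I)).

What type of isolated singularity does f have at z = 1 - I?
Let u = z - 1 + I. Then
  e^(3/u) = Σ_{k≥0} (3)^k/(k!·u^k) = 1 + 3/u + 9/(2*u^2) + 9/(2*u^3) + ...
which has infinitely many negative powers of u, so exp(3/(z - 1 + I)) has an essential singularity at z = 1 - I.
So the singularity is essential.

Final answer: essential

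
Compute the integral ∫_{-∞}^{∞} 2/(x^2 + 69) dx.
Let f(z) = 2/(z^2 + 69). The denominator has no real zeros and deg Q - deg P = 2 ≥ 2, so the integral of f over the upper semicircle |z| = R tends to 0 as R → ∞. Closing the contour in the upper half-plane,
  ∫_{-∞}^{∞} f(x) dx = 2πi · Σ Res(f, z_k)  over the poles with Im z_k > 0.

Zeros of the denominator: z^2 + 69 = 0 gives z = ±sqrt(69)*I.
Upper half-plane: z = sqrt(69)*I (simple).

Each pole is a simple zero of Q(z) = z^2 + 69, so Res(f, z₀) = P(z₀)/Q'(z₀) with P(z) = 2, Q'(z) = 2*z:
  Res(f, sqrt(69)*I) = (2)/(2*sqrt(69)*I) = -sqrt(69)*I/69

∫_{-∞}^{∞} f(x) dx = 2πi · (-sqrt(69)*I/69) = 2*sqrt(69)*pi/69

Final answer: 2*sqrt(69)*pi/69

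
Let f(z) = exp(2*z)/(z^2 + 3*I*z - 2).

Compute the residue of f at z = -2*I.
I*exp(-4*I)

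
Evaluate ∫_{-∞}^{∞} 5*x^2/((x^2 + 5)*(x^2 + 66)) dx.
Let f(z) = 5*z^2/((z^2 + 5)*(z^2 + 66)). The denominator has no real zeros and deg Q - deg P = 2 ≥ 2, so the integral of f over the upper semicircle |z| = R tends to 0 as R → ∞. Closing the contour in the upper half-plane,
  ∫_{-∞}^{∞} f(x) dx = 2πi · Σ Res(f, z_k)  over the poles with Im z_k > 0.

Zeros of the denominator: z^2 + 5 = 0 gives z = ±sqrt(5)*I; z^2 + 66 = 0 gives z = ±sqrt(66)*I.
Upper half-plane: z = sqrt(5)*I, z = sqrt(66)*I (simple).

Each pole is a simple zero of Q(z) = z^4 + 71*z^2 + 330, so Res(f, z₀) = P(z₀)/Q'(z₀) with P(z) = 5*z^2, Q'(z) = 4*z^3 + 142*z:
  Res(f, sqrt(5)*I) = (-25)/(122*sqrt(5)*I) = 5*sqrt(5)*I/122
  Res(f, sqrt(66)*I) = (-330)/(-122*sqrt(66)*I) = -5*sqrt(66)*I/122

Sum of residues: 5*I*(-sqrt(66) + sqrt(5))/122
∫_{-∞}^{∞} f(x) dx = 2πi · (5*I*(-sqrt(66) + sqrt(5))/122) = 5*pi*(-sqrt(5) + sqrt(66))/61

Final answer: 5*pi*(-sqrt(5) + sqrt(66))/61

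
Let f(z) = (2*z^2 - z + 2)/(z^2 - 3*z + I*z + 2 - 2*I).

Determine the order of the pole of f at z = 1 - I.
1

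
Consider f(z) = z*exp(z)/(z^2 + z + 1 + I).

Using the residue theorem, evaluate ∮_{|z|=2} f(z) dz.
pi*(2/5 + 4*I/5)*exp(-I) + pi*(-2/5 + 6*I/5)*exp(-1 + I)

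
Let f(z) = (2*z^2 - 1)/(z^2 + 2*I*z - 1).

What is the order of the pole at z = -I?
Factor the denominator:
  z^2 + 2*I*z - 1 = (z + I)^2

The numerator P(z) = 2*z^2 - 1 has P(-I) = -3 ≠ 0, so no factor of (z + I) cancels.
Near z = -I we can therefore write f(z) = g(z)/(z + I)^2 with g analytic at -I and g(-I) ≠ 0 (g is just the numerator).

Hence z = -I is a pole of order 2.

Final answer: 2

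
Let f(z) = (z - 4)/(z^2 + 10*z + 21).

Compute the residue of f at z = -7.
Write f(z) = P(z)/Q(z) with P(z) = z - 4 and Q(z) = z^2 + 10*z + 21.
The denominator factors as Q(z) = (z + 3)*(z + 7), so z = -7 is a simple zero of Q and P is analytic there; z = -7 is therefore a simple pole and
  Res(f, z₀) = P(z₀)/Q'(z₀).

Q'(z) = 2*z + 10, so Q'(-7) = -4.
P(-7) = -11.

Res(f, -7) = (-11)/(-4) = 11/4

Final answer: 11/4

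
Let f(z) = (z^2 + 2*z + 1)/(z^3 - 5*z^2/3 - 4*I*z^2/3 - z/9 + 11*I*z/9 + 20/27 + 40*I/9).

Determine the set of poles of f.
The singularities of f are the zeros of the denominator. Factoring,
  z^3 - 5*z^2/3 - 4*I*z^2/3 - z/9 + 11*I*z/9 + 20/27 + 40*I/9 = (z - 2 + I/3)*(z + 1 + I/3)*(z - 2/3 - 2*I)
so the candidates are z = 2 - I/3, z = -1 - I/3, z = 2/3 + 2*I.

Check the numerator P(z) = z^2 + 2*z + 1 at each one:
  P(2 - I/3) = 80/9 - 2*I ≠ 0, so z = 2 - I/3 is a (simple) pole.
  P(-1 - I/3) = -1/9 ≠ 0, so z = -1 - I/3 is a (simple) pole.
  P(2/3 + 2*I) = -11/9 + 20*I/3 ≠ 0, so z = 2/3 + 2*I is a (simple) pole.

Poles of f: {-1 - I/3, 2/3 + 2*I, 2 - I/3}

Final answer: {-1 - I/3, 2/3 + 2*I, 2 - I/3}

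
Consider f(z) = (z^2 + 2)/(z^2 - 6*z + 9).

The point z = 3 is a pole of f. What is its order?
2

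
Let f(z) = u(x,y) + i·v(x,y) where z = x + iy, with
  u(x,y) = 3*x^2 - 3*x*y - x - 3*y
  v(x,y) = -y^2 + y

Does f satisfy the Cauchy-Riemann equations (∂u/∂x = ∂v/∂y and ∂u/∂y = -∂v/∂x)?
∂u/∂x = 6*x - 3*y - 1
∂v/∂y = 1 - 2*y
∂u/∂y = -3*x - 3
∂v/∂x = 0
∂u/∂x ≠ ∂v/∂y and ∂u/∂y ≠ -∂v/∂x; the Cauchy-Riemann equations are not satisfied, so f is not analytic.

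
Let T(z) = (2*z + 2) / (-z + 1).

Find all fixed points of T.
T(z) = z means 2*z + 2 = z*(-z + 1), i.e.
  -z^2 - z - 2 = 0.
Discriminant: (-1)^2 - 4*(-1)*(-2) = -7, so the roots are complex conjugates.
  z = (1 ± I*sqrt(7))/(2*(-1))
Fixed points: {-1/2 - sqrt(7)*I/2, -1/2 + sqrt(7)*I/2}

Final answer: {-1/2 - sqrt(7)*I/2, -1/2 + sqrt(7)*I/2}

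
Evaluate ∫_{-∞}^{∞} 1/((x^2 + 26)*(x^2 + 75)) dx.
Let f(z) = 1/((z^2 + 26)*(z^2 + 75)). The denominator has no real zeros and deg Q - deg P = 4 ≥ 2, so the integral of f over the upper semicircle |z| = R tends to 0 as R → ∞. Closing the contour in the upper half-plane,
  ∫_{-∞}^{∞} f(x) dx = 2πi · Σ Res(f, z_k)  over the poles with Im z_k > 0.

Zeros of the denominator: z^2 + 75 = 0 gives z = ±5*sqrt(3)*I; z^2 + 26 = 0 gives z = ±sqrt(26)*I.
Upper half-plane: z = sqrt(26)*I, z = 5*sqrt(3)*I (simple).

Each pole is a simple zero of Q(z) = z^4 + 101*z^2 + 1950, so Res(f, z₀) = P(z₀)/Q'(z₀) with P(z) = 1, Q'(z) = 4*z^3 + 202*z:
  Res(f, sqrt(26)*I) = (1)/(98*sqrt(26)*I) = -sqrt(26)*I/2548
  Res(f, 5*sqrt(3)*I) = (1)/(-490*sqrt(3)*I) = sqrt(3)*I/1470

Sum of residues: I*(-sqrt(26)/2548 + sqrt(3)/1470)
∫_{-∞}^{∞} f(x) dx = 2πi · (I*(-sqrt(26)/2548 + sqrt(3)/1470)) = pi*(-26*sqrt(3) + 15*sqrt(26))/19110

Final answer: pi*(-26*sqrt(3) + 15*sqrt(26))/19110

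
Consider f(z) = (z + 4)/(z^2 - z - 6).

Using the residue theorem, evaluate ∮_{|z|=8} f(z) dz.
By the residue theorem, ∮_C f(z) dz = 2πi · (sum of the residues of f at the poles inside |z| = 8).

The denominator factors as (z - 3)*(z + 2), so the singularities of f are simple poles at z = 3, z = -2.
  |3|² = 9 < 64 = 8², so this pole is inside the contour.
  |-2|² = 4 < 64 = 8², so this pole is inside the contour.

With P(z) = z + 4 and Q(z) = z^2 - z - 6, each pole is simple, so Res(f, z₀) = P(z₀)/Q'(z₀) with Q'(z) = 2*z - 1.
  Res(f, 3) = P(3)/Q'(3) = (7)/(5) = 7/5
  Res(f, -2) = P(-2)/Q'(-2) = (2)/(-5) = -2/5

Sum of residues inside C: 1
∮_C f(z) dz = 2πi · (1) = 2*I*pi

Final answer: 2*I*pi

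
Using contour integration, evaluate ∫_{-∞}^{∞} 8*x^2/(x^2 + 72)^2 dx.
Let f(z) = 8*z^2/(z^2 + 72)^2. The denominator has no real zeros and deg Q - deg P = 2 ≥ 2, so the integral of f over the upper semicircle |z| = R tends to 0 as R → ∞. Closing the contour in the upper half-plane,
  ∫_{-∞}^{∞} f(x) dx = 2πi · Σ Res(f, z_k)  over the poles with Im z_k > 0.

Zeros of the denominator: z^2 + 72 = 0 gives z = ±6*sqrt(2)*I.
Upper half-plane: z = 6*sqrt(2)*I (a pole of order 2).

Write f(z) = g(z)/(z - 6*sqrt(2)*I)^2 with g(z) = 8*z^2/(z + 6*sqrt(2)*I)^2. For a double pole, Res(f, z₀) = g'(z₀):
  g'(z) = 96*sqrt(2)*I*z/(z + 6*sqrt(2)*I)^3
  Res(f, 6*sqrt(2)*I) = g'(6*sqrt(2)*I) = -sqrt(2)*I/6

∫_{-∞}^{∞} f(x) dx = 2πi · (-sqrt(2)*I/6) = sqrt(2)*pi/3

Final answer: sqrt(2)*pi/3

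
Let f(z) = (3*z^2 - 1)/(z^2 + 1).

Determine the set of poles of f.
{-I, I}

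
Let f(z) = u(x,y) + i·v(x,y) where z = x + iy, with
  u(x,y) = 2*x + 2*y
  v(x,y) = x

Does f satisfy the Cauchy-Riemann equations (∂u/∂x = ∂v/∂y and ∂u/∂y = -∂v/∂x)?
∂u/∂x = 2
∂v/∂y = 0
∂u/∂y = 2
∂v/∂x = 1
∂u/∂x ≠ ∂v/∂y and ∂u/∂y ≠ -∂v/∂x; the Cauchy-Riemann equations are not satisfied, so f is not analytic.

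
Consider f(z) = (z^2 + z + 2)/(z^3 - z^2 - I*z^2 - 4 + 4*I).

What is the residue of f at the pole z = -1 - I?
Write f(z) = P(z)/Q(z) with P(z) = z^2 + z + 2 and Q(z) = z^3 - z^2 - I*z^2 - 4 + 4*I.
The denominator factors as Q(z) = (z + 1 + I)*(z - 2*I)*(z - 2), so z = -1 - I is a simple zero of Q and P is analytic there; z = -1 - I is therefore a simple pole and
  Res(f, z₀) = P(z₀)/Q'(z₀).

Q'(z) = 3*z^2 - 2*z - 2*I*z, so Q'(-1 - I) = 10*I.
P(-1 - I) = 1 + I.

Res(f, -1 - I) = (1 + I)/(10*I) = 1/10 - I/10

Final answer: 1/10 - I/10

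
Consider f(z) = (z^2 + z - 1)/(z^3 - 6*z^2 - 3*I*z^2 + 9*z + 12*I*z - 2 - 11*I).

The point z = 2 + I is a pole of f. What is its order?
Factor the denominator:
  z^3 - 6*z^2 - 3*I*z^2 + 9*z + 12*I*z - 2 - 11*I = (z - 2 - I)^3

The numerator P(z) = z^2 + z - 1 has P(2 + I) = 4 + 5*I ≠ 0, so no factor of (z - 2 - I) cancels.
Near z = 2 + I we can therefore write f(z) = g(z)/(z - 2 - I)^3 with g analytic at 2 + I and g(2 + I) ≠ 0 (g is just the numerator).

Hence z = 2 + I is a pole of order 3.

Final answer: 3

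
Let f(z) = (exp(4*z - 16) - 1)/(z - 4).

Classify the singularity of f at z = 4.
Let u = z - 4. The exponent is 4*z - 16 = 4u, so
  f = (e^(4u) - 1)/u = ((4u) + (4u)^2/2 + (4u)^3/6 + ...)/u = 4 + (8)*u + (32/3)*u^2 + ...
The Laurent expansion about u = 0 has no negative powers; equivalently lim_{z→4} f(z) = 4 exists and is finite.
So the singularity is removable.

Final answer: removable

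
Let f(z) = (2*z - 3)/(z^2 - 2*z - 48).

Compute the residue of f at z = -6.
Write f(z) = P(z)/Q(z) with P(z) = 2*z - 3 and Q(z) = z^2 - 2*z - 48.
The denominator factors as Q(z) = (z + 6)*(z - 8), so z = -6 is a simple zero of Q and P is analytic there; z = -6 is therefore a simple pole and
  Res(f, z₀) = P(z₀)/Q'(z₀).

Q'(z) = 2*z - 2, so Q'(-6) = -14.
P(-6) = -15.

Res(f, -6) = (-15)/(-14) = 15/14

Final answer: 15/14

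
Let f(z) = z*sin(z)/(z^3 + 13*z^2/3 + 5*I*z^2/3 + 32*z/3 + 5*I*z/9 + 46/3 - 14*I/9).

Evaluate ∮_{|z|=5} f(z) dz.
By the residue theorem, ∮_C f(z) dz = 2πi · (sum of the residues of f at the poles inside |z| = 5).

The denominator factors as (z + 2 + 3*I)*(z + 1/3 - 2*I)*(z + 2 + 2*I/3), so the singularities of f are simple poles at z = -2 - 3*I, z = -1/3 + 2*I, z = -2 - 2*I/3.
  |-2 - 3*I|² = 13 < 25 = 5², so this pole is inside the contour.
  |-1/3 + 2*I|² = 37/9 < 25 = 5², so this pole is inside the contour.
  |-2 - 2*I/3|² = 40/9 < 25 = 5², so this pole is inside the contour.

With P(z) = z*sin(z) and Q(z) = z^3 + 13*z^2/3 + 5*I*z^2/3 + 32*z/3 + 5*I*z/9 + 46/3 - 14*I/9, each pole is simple, so Res(f, z₀) = P(z₀)/Q'(z₀) with Q'(z) = 3*z^2 + 26*z/3 + 10*I*z/3 + 32/3 + 5*I/9.
  Res(f, -2 - 3*I) = P(-2 - 3*I)/Q'(-2 - 3*I) = ((2 + 3*I)*sin(2 + 3*I))/(-35/3 + 35*I/9) = (-27/350 - 99*I/350)*sin(2 + 3*I)
  Res(f, -1/3 + 2*I) = P(-1/3 + 2*I)/Q'(-1/3 + 2*I) = ((1/3 - 2*I)*sin(1/3 - 2*I))/(-95/9 + 115*I/9) = (-471/4450 + 273*I/4450)*sin(1/3 - 2*I)
  Res(f, -2 - 2*I/3) = P(-2 - 2*I/3)/Q'(-2 - 2*I/3) = ((2 + 2*I/3)*sin(2 + 2*I/3))/(56/9 - 35*I/9) = (114/623 + 138*I/623)*sin(2 + 2*I/3)

Sum of residues inside C: (-27/350 - 99*I/350)*sin(2 + 3*I) + (114/623 + 138*I/623)*sin(2 + 2*I/3) + (-471/4450 + 273*I/4450)*sin(1/3 - 2*I)
∮_C f(z) dz = 2πi · ((-27/350 - 99*I/350)*sin(2 + 3*I) + (114/623 + 138*I/623)*sin(2 + 2*I/3) + (-471/4450 + 273*I/4450)*sin(1/3 - 2*I)) = pi*(99/175 - 27*I/175)*sin(2 + 3*I) + pi*(-273/2225 - 471*I/2225)*sin(1/3 - 2*I) + pi*(-276/623 + 228*I/623)*sin(2 + 2*I/3)

Final answer: pi*(99/175 - 27*I/175)*sin(2 + 3*I) + pi*(-273/2225 - 471*I/2225)*sin(1/3 - 2*I) + pi*(-276/623 + 228*I/623)*sin(2 + 2*I/3)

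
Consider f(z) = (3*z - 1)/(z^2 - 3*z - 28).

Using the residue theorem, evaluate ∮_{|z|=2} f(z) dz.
By the residue theorem, ∮_C f(z) dz = 2πi · (sum of the residues of f at the poles inside |z| = 2).

The denominator factors as (z - 7)*(z + 4), so the singularities of f are simple poles at z = 7, z = -4.
  |7|² = 49 > 4 = 2², so this pole is outside the contour.
  |-4|² = 16 > 4 = 2², so this pole is outside the contour.

No pole lies inside the contour, so f is analytic on and inside C and the integral is 0 (Cauchy's theorem).

Final answer: 0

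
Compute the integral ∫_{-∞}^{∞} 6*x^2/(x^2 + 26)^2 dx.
Let f(z) = 6*z^2/(z^2 + 26)^2. The denominator has no real zeros and deg Q - deg P = 2 ≥ 2, so the integral of f over the upper semicircle |z| = R tends to 0 as R → ∞. Closing the contour in the upper half-plane,
  ∫_{-∞}^{∞} f(x) dx = 2πi · Σ Res(f, z_k)  over the poles with Im z_k > 0.

Zeros of the denominator: z^2 + 26 = 0 gives z = ±sqrt(26)*I.
Upper half-plane: z = sqrt(26)*I (a pole of order 2).

Write f(z) = g(z)/(z - sqrt(26)*I)^2 with g(z) = 6*z^2/(z + sqrt(26)*I)^2. For a double pole, Res(f, z₀) = g'(z₀):
  g'(z) = 12*sqrt(26)*I*z/(z + sqrt(26)*I)^3
  Res(f, sqrt(26)*I) = g'(sqrt(26)*I) = -3*sqrt(26)*I/52

∫_{-∞}^{∞} f(x) dx = 2πi · (-3*sqrt(26)*I/52) = 3*sqrt(26)*pi/26

Final answer: 3*sqrt(26)*pi/26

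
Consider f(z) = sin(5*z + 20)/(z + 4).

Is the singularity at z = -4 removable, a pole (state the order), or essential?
Let u = z + 4. The argument of sin is 5*z + 20 = 5u, so
  f = sin(5u)/u = ((5u) - (5u)^3/6 + ...)/u = 5 - (125/6)*u^2 + ...
The Laurent expansion about u = 0 has no negative powers; equivalently lim_{z→-4} f(z) = 5 exists and is finite.
So the singularity is removable.

Final answer: removable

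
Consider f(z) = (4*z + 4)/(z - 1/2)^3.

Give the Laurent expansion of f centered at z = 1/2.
6/(z - 1/2)^3 + 4/(z - 1/2)^2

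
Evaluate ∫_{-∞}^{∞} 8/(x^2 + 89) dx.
8*sqrt(89)*pi/89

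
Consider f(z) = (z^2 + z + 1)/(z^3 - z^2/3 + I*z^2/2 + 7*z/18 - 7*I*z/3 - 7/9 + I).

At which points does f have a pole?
The singularities of f are the zeros of the denominator. Factoring,
  z^3 - z^2/3 + I*z^2/2 + 7*z/18 - 7*I*z/3 - 7/9 + I = (z - 2/3 - I/3)*(z - 2/3 - 2*I/3)*(z + 1 + 3*I/2)
so the candidates are z = 2/3 + I/3, z = 2/3 + 2*I/3, z = -1 - 3*I/2.

Check the numerator P(z) = z^2 + z + 1 at each one:
  P(2/3 + I/3) = 2 + 7*I/9 ≠ 0, so z = 2/3 + I/3 is a (simple) pole.
  P(2/3 + 2*I/3) = 5/3 + 14*I/9 ≠ 0, so z = 2/3 + 2*I/3 is a (simple) pole.
  P(-1 - 3*I/2) = -5/4 + 3*I/2 ≠ 0, so z = -1 - 3*I/2 is a (simple) pole.

Poles of f: {-1 - 3*I/2, 2/3 + I/3, 2/3 + 2*I/3}

Final answer: {-1 - 3*I/2, 2/3 + I/3, 2/3 + 2*I/3}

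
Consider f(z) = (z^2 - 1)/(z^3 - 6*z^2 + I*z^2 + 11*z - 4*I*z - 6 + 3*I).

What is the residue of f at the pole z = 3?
Write f(z) = P(z)/Q(z) with P(z) = z^2 - 1 and Q(z) = z^3 - 6*z^2 + I*z^2 + 11*z - 4*I*z - 6 + 3*I.
The denominator factors as Q(z) = (z - 2 + I)*(z - 1)*(z - 3), so z = 3 is a simple zero of Q and P is analytic there; z = 3 is therefore a simple pole and
  Res(f, z₀) = P(z₀)/Q'(z₀).

Q'(z) = 3*z^2 - 12*z + 2*I*z + 11 - 4*I, so Q'(3) = 2 + 2*I.
P(3) = 8.

Res(f, 3) = (8)/(2 + 2*I) = 2 - 2*I

Final answer: 2 - 2*I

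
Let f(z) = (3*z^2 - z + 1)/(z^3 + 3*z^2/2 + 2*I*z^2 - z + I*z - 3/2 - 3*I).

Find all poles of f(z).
The singularities of f are the zeros of the denominator. Factoring,
  z^3 + 3*z^2/2 + 2*I*z^2 - z + I*z - 3/2 - 3*I = (z - 1)*(z + 1 + 2*I)*(z + 3/2)
so the candidates are z = 1, z = -1 - 2*I, z = -3/2.

Check the numerator P(z) = 3*z^2 - z + 1 at each one:
  P(1) = 3 ≠ 0, so z = 1 is a (simple) pole.
  P(-1 - 2*I) = -7 + 14*I ≠ 0, so z = -1 - 2*I is a (simple) pole.
  P(-3/2) = 37/4 ≠ 0, so z = -3/2 is a (simple) pole.

Poles of f: {-3/2, -1 - 2*I, 1}

Final answer: {-3/2, -1 - 2*I, 1}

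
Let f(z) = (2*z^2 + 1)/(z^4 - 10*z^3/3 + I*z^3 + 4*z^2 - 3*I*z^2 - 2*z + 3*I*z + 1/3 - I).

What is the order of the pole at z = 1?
Factor the denominator:
  z^4 - 10*z^3/3 + I*z^3 + 4*z^2 - 3*I*z^2 - 2*z + 3*I*z + 1/3 - I = (z - 1)^3*(z - 1/3 + I)

The numerator P(z) = 2*z^2 + 1 has P(1) = 3 ≠ 0, so no factor of (z - 1) cancels.
Near z = 1 we can therefore write f(z) = g(z)/(z - 1)^3 with g analytic at 1 and g(1) ≠ 0 (g is the numerator divided by the remaining denominator factors).

Hence z = 1 is a pole of order 3.

Final answer: 3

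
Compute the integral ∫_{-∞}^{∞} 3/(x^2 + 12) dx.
Let f(z) = 3/(z^2 + 12). The denominator has no real zeros and deg Q - deg P = 2 ≥ 2, so the integral of f over the upper semicircle |z| = R tends to 0 as R → ∞. Closing the contour in the upper half-plane,
  ∫_{-∞}^{∞} f(x) dx = 2πi · Σ Res(f, z_k)  over the poles with Im z_k > 0.

Zeros of the denominator: z^2 + 12 = 0 gives z = ±2*sqrt(3)*I.
Upper half-plane: z = 2*sqrt(3)*I (simple).

Each pole is a simple zero of Q(z) = z^2 + 12, so Res(f, z₀) = P(z₀)/Q'(z₀) with P(z) = 3, Q'(z) = 2*z:
  Res(f, 2*sqrt(3)*I) = (3)/(4*sqrt(3)*I) = -sqrt(3)*I/4

∫_{-∞}^{∞} f(x) dx = 2πi · (-sqrt(3)*I/4) = sqrt(3)*pi/2

Final answer: sqrt(3)*pi/2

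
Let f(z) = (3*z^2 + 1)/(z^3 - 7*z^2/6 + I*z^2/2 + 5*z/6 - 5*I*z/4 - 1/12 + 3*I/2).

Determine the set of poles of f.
The singularities of f are the zeros of the denominator. Factoring,
  z^3 - 7*z^2/6 + I*z^2/2 + 5*z/6 - 5*I*z/4 - 1/12 + 3*I/2 = (z - 1 + I/2)*(z + 1/2 + I)*(z - 2/3 - I)
so the candidates are z = 1 - I/2, z = -1/2 - I, z = 2/3 + I.

Check the numerator P(z) = 3*z^2 + 1 at each one:
  P(1 - I/2) = 13/4 - 3*I ≠ 0, so z = 1 - I/2 is a (simple) pole.
  P(-1/2 - I) = -5/4 + 3*I ≠ 0, so z = -1/2 - I is a (simple) pole.
  P(2/3 + I) = -2/3 + 4*I ≠ 0, so z = 2/3 + I is a (simple) pole.

Poles of f: {-1/2 - I, 2/3 + I, 1 - I/2}

Final answer: {-1/2 - I, 2/3 + I, 1 - I/2}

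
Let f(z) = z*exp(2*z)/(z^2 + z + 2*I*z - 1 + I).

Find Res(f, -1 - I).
Write f(z) = P(z)/Q(z) with P(z) = z*exp(2*z) and Q(z) = z^2 + z + 2*I*z - 1 + I.
The denominator factors as Q(z) = (z + I)*(z + 1 + I), so z = -1 - I is a simple zero of Q and P is analytic there; z = -1 - I is therefore a simple pole and
  Res(f, z₀) = P(z₀)/Q'(z₀).

Q'(z) = 2*z + 1 + 2*I, so Q'(-1 - I) = -1.
P(-1 - I) = (-1 - I)*exp(-2 - 2*I).

Res(f, -1 - I) = ((-1 - I)*exp(-2 - 2*I))/(-1) = (1 + I)*exp(-2 - 2*I)

Final answer: (1 + I)*exp(-2 - 2*I)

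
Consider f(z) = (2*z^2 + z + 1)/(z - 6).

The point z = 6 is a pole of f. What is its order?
1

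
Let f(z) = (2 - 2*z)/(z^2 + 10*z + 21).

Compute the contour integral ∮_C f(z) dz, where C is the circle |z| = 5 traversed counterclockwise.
By the residue theorem, ∮_C f(z) dz = 2πi · (sum of the residues of f at the poles inside |z| = 5).

The denominator factors as (z + 3)*(z + 7), so the singularities of f are simple poles at z = -3, z = -7.
  |-3|² = 9 < 25 = 5², so this pole is inside the contour.
  |-7|² = 49 > 25 = 5², so this pole is outside the contour.

With P(z) = 2 - 2*z and Q(z) = z^2 + 10*z + 21, each pole is simple, so Res(f, z₀) = P(z₀)/Q'(z₀) with Q'(z) = 2*z + 10.
  Res(f, -3) = P(-3)/Q'(-3) = (8)/(4) = 2

∮_C f(z) dz = 2πi · (2) = 4*I*pi

Final answer: 4*I*pi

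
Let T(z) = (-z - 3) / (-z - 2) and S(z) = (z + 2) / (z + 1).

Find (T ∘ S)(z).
(T ∘ S)(z) = T(S(z)) = ((-1)*S(z) + (-3))/((-1)*S(z) + (-2)). Multiply numerator and denominator by z + 1:
  numerator:   (-1)*(z + 2) + (-3)*(z + 1) = -4*z - 5
  denominator: (-1)*(z + 2) + (-2)*(z + 1) = -3*z - 4
(T ∘ S)(z) = (-4*z - 5)/(-3*z - 4) = (4*z + 5)/(3*z + 4)

Final answer: (4*z + 5)/(3*z + 4)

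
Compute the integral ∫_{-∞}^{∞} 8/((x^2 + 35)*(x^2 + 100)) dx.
Let f(z) = 8/((z^2 + 35)*(z^2 + 100)). The denominator has no real zeros and deg Q - deg P = 4 ≥ 2, so the integral of f over the upper semicircle |z| = R tends to 0 as R → ∞. Closing the contour in the upper half-plane,
  ∫_{-∞}^{∞} f(x) dx = 2πi · Σ Res(f, z_k)  over the poles with Im z_k > 0.

Zeros of the denominator: z^2 + 100 = 0 gives z = ±10*I; z^2 + 35 = 0 gives z = ±sqrt(35)*I.
Upper half-plane: z = 10*I, z = sqrt(35)*I (simple).

Each pole is a simple zero of Q(z) = z^4 + 135*z^2 + 3500, so Res(f, z₀) = P(z₀)/Q'(z₀) with P(z) = 8, Q'(z) = 4*z^3 + 270*z:
  Res(f, 10*I) = (8)/(-1300*I) = 2*I/325
  Res(f, sqrt(35)*I) = (8)/(130*sqrt(35)*I) = -4*sqrt(35)*I/2275

Sum of residues: 2*I*(7 - 2*sqrt(35))/2275
∫_{-∞}^{∞} f(x) dx = 2πi · (2*I*(7 - 2*sqrt(35))/2275) = 4*pi*(-7 + 2*sqrt(35))/2275

Final answer: 4*pi*(-7 + 2*sqrt(35))/2275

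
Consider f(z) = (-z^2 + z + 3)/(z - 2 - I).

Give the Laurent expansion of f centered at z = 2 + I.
Put w = z - (2 + I), i.e. z = w + 2 + I. The denominator is w, so it suffices to rewrite the numerator in powers of w.

P(z) = -z^2 + z + 3
P(w + 2 + I) = 2 - 3*I + (-3 - 2*I)*w - w^2

Dividing each term by w:
  f = (2 - 3*I)/w - 3 - 2*I - w

Substituting back w = z - 2 - I:
  f(z) = (2 - 3*I)/(z - 2 - I) - 3 - 2*I - (z - 2 - I)

The series is finite because the numerator is a polynomial; the negative powers form the principal part, and the coefficient of 1/(z - 2 - I) gives Res(f, 2 + I) = 2 - 3*I.

Final answer: (2 - 3*I)/(z - 2 - I) - 3 - 2*I - (z - 2 - I)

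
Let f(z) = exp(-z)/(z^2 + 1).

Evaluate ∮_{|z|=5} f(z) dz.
By the residue theorem, ∮_C f(z) dz = 2πi · (sum of the residues of f at the poles inside |z| = 5).

The denominator factors as (z + I)*(z - I), so the singularities of f are simple poles at z = -I, z = I.
  |-I|² = 1 < 25 = 5², so this pole is inside the contour.
  |I|² = 1 < 25 = 5², so this pole is inside the contour.

With P(z) = exp(-z) and Q(z) = z^2 + 1, each pole is simple, so Res(f, z₀) = P(z₀)/Q'(z₀) with Q'(z) = 2*z.
  Res(f, -I) = P(-I)/Q'(-I) = (exp(I))/(-2*I) = I*exp(I)/2
  Res(f, I) = P(I)/Q'(I) = (exp(-I))/(2*I) = -I*exp(-I)/2

Sum of residues inside C: -I*exp(-I)/2 + I*exp(I)/2
∮_C f(z) dz = 2πi · (-I*exp(-I)/2 + I*exp(I)/2) = -pi*exp(I) + pi*exp(-I)

Final answer: -pi*exp(I) + pi*exp(-I)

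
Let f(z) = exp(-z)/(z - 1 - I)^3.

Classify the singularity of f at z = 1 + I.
Write f(z) = g(z)/(z - 1 - I)^3 with g(z) = exp(-z).
g is entire and g(1 + I) = exp(-1 - I) ≠ 0, so no factor of (z - 1 - I) cancels: the Laurent expansion of f about z = 1 + I starts at the power -3, i.e. lim_{z→z₀} (z - z₀)^3 f(z) = exp(-1 - I) is finite and nonzero.
So z = 1 + I is a pole of order 3.

Final answer: pole of order 3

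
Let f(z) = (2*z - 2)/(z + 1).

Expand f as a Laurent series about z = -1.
-4/(z + 1) + 2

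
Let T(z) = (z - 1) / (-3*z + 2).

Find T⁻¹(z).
Set w = T(z) = (z - 1) / (-3*z + 2) and solve for z:
  w*(-3*z + 2) = z - 1
  2*w + z*(-3*w - 1) + 1 = 0
  z*(-3*w - 1) = -2*w - 1
  z = (2*w + 1)/(3*w + 1)
Renaming the variable, T⁻¹(z) = (2*z + 1)/(3*z + 1).
(Check: ad - bc = -1 ≠ 0, so T is invertible.)

Final answer: (2*z + 1)/(3*z + 1)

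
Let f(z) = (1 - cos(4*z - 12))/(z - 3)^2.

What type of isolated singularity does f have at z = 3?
Let u = z - 3. The argument of cos is 4*z - 12 = 4u, so
  f = (1 - cos(4u))/u^2 = ((4u)^2/2 - (4u)^4/24 + ...)/u^2 = 8 - (32/3)*u^2 + ...
The Laurent expansion about u = 0 has no negative powers; equivalently lim_{z→3} f(z) = 8 exists and is finite.
So the singularity is removable.

Final answer: removable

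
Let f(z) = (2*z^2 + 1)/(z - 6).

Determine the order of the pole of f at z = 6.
Factor the denominator:
  z - 6 = (z - 6)

The numerator P(z) = 2*z^2 + 1 has P(6) = 73 ≠ 0, so no factor of (z - 6) cancels.
Near z = 6 we can therefore write f(z) = g(z)/(z - 6) with g analytic at 6 and g(6) ≠ 0 (g is just the numerator).

Hence z = 6 is a pole of order 1.

Final answer: 1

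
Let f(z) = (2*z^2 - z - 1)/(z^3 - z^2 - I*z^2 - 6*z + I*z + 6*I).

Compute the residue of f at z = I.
11/25 + 2*I/25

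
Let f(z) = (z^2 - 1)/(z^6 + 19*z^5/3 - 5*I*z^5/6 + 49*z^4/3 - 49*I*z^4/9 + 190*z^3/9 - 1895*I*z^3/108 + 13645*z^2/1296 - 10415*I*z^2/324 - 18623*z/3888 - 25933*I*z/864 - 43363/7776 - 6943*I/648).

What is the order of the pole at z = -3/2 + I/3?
4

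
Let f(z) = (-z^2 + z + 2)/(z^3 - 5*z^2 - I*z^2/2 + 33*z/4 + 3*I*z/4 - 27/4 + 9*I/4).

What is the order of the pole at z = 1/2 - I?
Factor the denominator:
  z^3 - 5*z^2 - I*z^2/2 + 33*z/4 + 3*I*z/4 - 27/4 + 9*I/4 = (z - 1/2 + I)*(z - 3/2 - 3*I/2)*(z - 3)

The numerator P(z) = -z^2 + z + 2 has P(1/2 - I) = 13/4 ≠ 0, so no factor of (z - 1/2 + I) cancels.
Near z = 1/2 - I we can therefore write f(z) = g(z)/(z - 1/2 + I) with g analytic at 1/2 - I and g(1/2 - I) ≠ 0 (g is the numerator divided by the remaining denominator factors).

Hence z = 1/2 - I is a pole of order 1.

Final answer: 1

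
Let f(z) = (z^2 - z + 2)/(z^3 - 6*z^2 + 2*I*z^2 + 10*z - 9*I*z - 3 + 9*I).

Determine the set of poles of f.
The singularities of f are the zeros of the denominator. Factoring,
  z^3 - 6*z^2 + 2*I*z^2 + 10*z - 9*I*z - 3 + 9*I = (z - 1 + I)*(z - 2 + I)*(z - 3)
so the candidates are z = 1 - I, z = 2 - I, z = 3.

Check the numerator P(z) = z^2 - z + 2 at each one:
  P(1 - I) = 1 - I ≠ 0, so z = 1 - I is a (simple) pole.
  P(2 - I) = 3 - 3*I ≠ 0, so z = 2 - I is a (simple) pole.
  P(3) = 8 ≠ 0, so z = 3 is a (simple) pole.

Poles of f: {1 - I, 2 - I, 3}

Final answer: {1 - I, 2 - I, 3}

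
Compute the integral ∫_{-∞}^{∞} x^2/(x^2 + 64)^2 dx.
Let f(z) = z^2/(z^2 + 64)^2. The denominator has no real zeros and deg Q - deg P = 2 ≥ 2, so the integral of f over the upper semicircle |z| = R tends to 0 as R → ∞. Closing the contour in the upper half-plane,
  ∫_{-∞}^{∞} f(x) dx = 2πi · Σ Res(f, z_k)  over the poles with Im z_k > 0.

Zeros of the denominator: z^2 + 64 = 0 gives z = ±8*I.
Upper half-plane: z = 8*I (a pole of order 2).

Write f(z) = g(z)/(z - 8*I)^2 with g(z) = z^2/(z + 8*I)^2. For a double pole, Res(f, z₀) = g'(z₀):
  g'(z) = 16*I*z/(z + 8*I)^3
  Res(f, 8*I) = g'(8*I) = -I/32

∫_{-∞}^{∞} f(x) dx = 2πi · (-I/32) = pi/16

Final answer: pi/16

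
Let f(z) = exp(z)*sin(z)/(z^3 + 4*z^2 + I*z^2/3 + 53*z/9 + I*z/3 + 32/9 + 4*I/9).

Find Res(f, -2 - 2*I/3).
Write f(z) = P(z)/Q(z) with P(z) = exp(z)*sin(z) and Q(z) = z^3 + 4*z^2 + I*z^2/3 + 53*z/9 + I*z/3 + 32/9 + 4*I/9.
The denominator factors as Q(z) = (z + 2 + 2*I/3)*(z + 1 + 2*I/3)*(z + 1 - I), so z = -2 - 2*I/3 is a simple zero of Q and P is analytic there; z = -2 - 2*I/3 is therefore a simple pole and
  Res(f, z₀) = P(z₀)/Q'(z₀).

Q'(z) = 3*z^2 + 8*z + 2*I*z/3 + 53/9 + I/3, so Q'(-2 - 2*I/3) = 1 + 5*I/3.
P(-2 - 2*I/3) = -exp(-2 - 2*I/3)*sin(2 + 2*I/3).

Res(f, -2 - 2*I/3) = (-exp(-2 - 2*I/3)*sin(2 + 2*I/3))/(1 + 5*I/3) = (-9/34 + 15*I/34)*exp(-2 - 2*I/3)*sin(2 + 2*I/3)

Final answer: (-9/34 + 15*I/34)*exp(-2 - 2*I/3)*sin(2 + 2*I/3)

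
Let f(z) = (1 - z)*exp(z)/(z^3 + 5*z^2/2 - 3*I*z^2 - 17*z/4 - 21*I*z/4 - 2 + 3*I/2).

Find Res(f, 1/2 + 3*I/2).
Write f(z) = P(z)/Q(z) with P(z) = (1 - z)*exp(z) and Q(z) = z^3 + 5*z^2/2 - 3*I*z^2 - 17*z/4 - 21*I*z/4 - 2 + 3*I/2.
The denominator factors as Q(z) = (z + 3 - I)*(z - I/2)*(z - 1/2 - 3*I/2), so z = 1/2 + 3*I/2 is a simple zero of Q and P is analytic there; z = 1/2 + 3*I/2 is therefore a simple pole and
  Res(f, z₀) = P(z₀)/Q'(z₀).

Q'(z) = 3*z^2 + 5*z - 6*I*z - 17/4 - 21*I/4, so Q'(1/2 + 3*I/2) = 5/4 + 15*I/4.
P(1/2 + 3*I/2) = (1/2 - 3*I/2)*exp(1/2 + 3*I/2).

Res(f, 1/2 + 3*I/2) = ((1/2 - 3*I/2)*exp(1/2 + 3*I/2))/(5/4 + 15*I/4) = (-8/25 - 6*I/25)*exp(1/2 + 3*I/2)

Final answer: (-8/25 - 6*I/25)*exp(1/2 + 3*I/2)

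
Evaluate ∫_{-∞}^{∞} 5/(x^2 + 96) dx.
5*sqrt(6)*pi/24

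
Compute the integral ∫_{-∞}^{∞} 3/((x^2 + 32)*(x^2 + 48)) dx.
Let f(z) = 3/((z^2 + 32)*(z^2 + 48)). The denominator has no real zeros and deg Q - deg P = 4 ≥ 2, so the integral of f over the upper semicircle |z| = R tends to 0 as R → ∞. Closing the contour in the upper half-plane,
  ∫_{-∞}^{∞} f(x) dx = 2πi · Σ Res(f, z_k)  over the poles with Im z_k > 0.

Zeros of the denominator: z^2 + 48 = 0 gives z = ±4*sqrt(3)*I; z^2 + 32 = 0 gives z = ±4*sqrt(2)*I.
Upper half-plane: z = 4*sqrt(2)*I, z = 4*sqrt(3)*I (simple).

Each pole is a simple zero of Q(z) = z^4 + 80*z^2 + 1536, so Res(f, z₀) = P(z₀)/Q'(z₀) with P(z) = 3, Q'(z) = 4*z^3 + 160*z:
  Res(f, 4*sqrt(2)*I) = (3)/(128*sqrt(2)*I) = -3*sqrt(2)*I/256
  Res(f, 4*sqrt(3)*I) = (3)/(-128*sqrt(3)*I) = sqrt(3)*I/128

Sum of residues: I*(-3*sqrt(2) + 2*sqrt(3))/256
∫_{-∞}^{∞} f(x) dx = 2πi · (I*(-3*sqrt(2) + 2*sqrt(3))/256) = pi*(-2*sqrt(3) + 3*sqrt(2))/128

Final answer: pi*(-2*sqrt(3) + 3*sqrt(2))/128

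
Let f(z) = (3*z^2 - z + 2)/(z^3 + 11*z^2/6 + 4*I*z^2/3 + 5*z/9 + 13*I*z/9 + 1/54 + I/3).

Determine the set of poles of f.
{-1 - 2*I/3, -1/2 - 2*I/3, -1/3}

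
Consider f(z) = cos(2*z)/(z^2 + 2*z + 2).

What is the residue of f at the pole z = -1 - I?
Write f(z) = P(z)/Q(z) with P(z) = cos(2*z) and Q(z) = z^2 + 2*z + 2.
The denominator factors as Q(z) = (z + 1 - I)*(z + 1 + I), so z = -1 - I is a simple zero of Q and P is analytic there; z = -1 - I is therefore a simple pole and
  Res(f, z₀) = P(z₀)/Q'(z₀).

Q'(z) = 2*z + 2, so Q'(-1 - I) = -2*I.
P(-1 - I) = cos(2 + 2*I).

Res(f, -1 - I) = (cos(2 + 2*I))/(-2*I) = I*cos(2 + 2*I)/2

Final answer: I*cos(2 + 2*I)/2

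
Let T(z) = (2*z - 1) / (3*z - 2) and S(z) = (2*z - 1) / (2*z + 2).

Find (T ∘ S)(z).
(T ∘ S)(z) = T(S(z)) = ((2)*S(z) + (-1))/((3)*S(z) + (-2)). Multiply numerator and denominator by 2*z + 2:
  numerator:   (2)*(2*z - 1) + (-1)*(2*z + 2) = 2*z - 4
  denominator: (3)*(2*z - 1) + (-2)*(2*z + 2) = 2*z - 7
(T ∘ S)(z) = (2*z - 4)/(2*z - 7)

Final answer: (2*z - 4)/(2*z - 7)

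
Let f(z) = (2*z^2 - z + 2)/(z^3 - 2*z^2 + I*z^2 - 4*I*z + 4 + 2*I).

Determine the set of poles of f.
{-1 - I, 1 - I, 2 + I}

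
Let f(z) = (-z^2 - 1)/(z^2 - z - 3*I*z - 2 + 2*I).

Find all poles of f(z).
The singularities of f are the zeros of the denominator. Factoring,
  z^2 - z - 3*I*z - 2 + 2*I = (z - 2*I)*(z - 1 - I)
so the candidates are z = 2*I, z = 1 + I.

Check the numerator P(z) = -z^2 - 1 at each one:
  P(2*I) = 3 ≠ 0, so z = 2*I is a (simple) pole.
  P(1 + I) = -1 - 2*I ≠ 0, so z = 1 + I is a (simple) pole.

Poles of f: {2*I, 1 + I}

Final answer: {2*I, 1 + I}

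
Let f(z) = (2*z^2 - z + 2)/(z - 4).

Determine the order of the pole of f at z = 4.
Factor the denominator:
  z - 4 = (z - 4)

The numerator P(z) = 2*z^2 - z + 2 has P(4) = 30 ≠ 0, so no factor of (z - 4) cancels.
Near z = 4 we can therefore write f(z) = g(z)/(z - 4) with g analytic at 4 and g(4) ≠ 0 (g is just the numerator).

Hence z = 4 is a pole of order 1.

Final answer: 1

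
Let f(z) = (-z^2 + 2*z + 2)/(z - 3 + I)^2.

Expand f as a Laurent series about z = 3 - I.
Put w = z - (3 - I), i.e. z = w + 3 - I. The denominator is w^2, so it suffices to rewrite the numerator in powers of w.

P(z) = -z^2 + 2*z + 2
P(w + 3 - I) = 4*I + (-4 + 2*I)*w - w^2

Dividing each term by w^2:
  f = 4*I/w^2 + (-4 + 2*I)/w - 1

Substituting back w = z - 3 + I:
  f(z) = 4*I/(z - 3 + I)^2 + (-4 + 2*I)/(z - 3 + I) - 1

The series is finite because the numerator is a polynomial; the negative powers form the principal part, and the coefficient of 1/(z - 3 + I) gives Res(f, 3 - I) = -4 + 2*I.

Final answer: 4*I/(z - 3 + I)^2 + (-4 + 2*I)/(z - 3 + I) - 1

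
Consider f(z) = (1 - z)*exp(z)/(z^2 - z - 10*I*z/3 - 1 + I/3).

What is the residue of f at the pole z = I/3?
Write f(z) = P(z)/Q(z) with P(z) = (1 - z)*exp(z) and Q(z) = z^2 - z - 10*I*z/3 - 1 + I/3.
The denominator factors as Q(z) = (z - I/3)*(z - 1 - 3*I), so z = I/3 is a simple zero of Q and P is analytic there; z = I/3 is therefore a simple pole and
  Res(f, z₀) = P(z₀)/Q'(z₀).

Q'(z) = 2*z - 1 - 10*I/3, so Q'(I/3) = -1 - 8*I/3.
P(I/3) = (1 - I/3)*exp(I/3).

Res(f, I/3) = ((1 - I/3)*exp(I/3))/(-1 - 8*I/3) = (-1/73 + 27*I/73)*exp(I/3)

Final answer: (-1/73 + 27*I/73)*exp(I/3)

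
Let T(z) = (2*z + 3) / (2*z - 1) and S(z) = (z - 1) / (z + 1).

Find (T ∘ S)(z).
(5*z + 1)/(z - 3)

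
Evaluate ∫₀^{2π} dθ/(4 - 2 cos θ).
Call the integral J. The integrand is 2π-periodic and we integrate over a full period, so shifting θ does not change the value (θ → θ + π flips the sign of the trig term). Hence
  J = ∫₀^{2π} dθ/(4 + 2 cos θ).
Put z = e^{iθ}: then cos θ = (z + 1/z)/2, dθ = dz/(iz), and z runs once counterclockwise around |z| = 1:
  J = ∮_{|z|=1} 1/(4 + 2*(z + 1/z)/2) · dz/(iz) = (2/i) ∮_{|z|=1} dz/(2*z^2 + 8*z + 2).
The roots of 2*z^2 + 8*z + 2 are z = (-4 ± sqrt(4^2 - 2^2))/2, with sqrt(12) = 2*sqrt(3); their product is 1, so only z₊ = -2 + sqrt(3) lies inside the unit circle (z₋ = -2 - sqrt(3) lies outside).
z₊ is a simple zero of q(z) = 2*z^2 + 8*z + 2, so Res(1/q, z₊) = 1/q'(z₊) with q'(z) = 4*z + 8; and q'(z₊) = 2*(z₊ - z₋) = 4*sqrt(3).
Therefore J = (2/i) · 2πi · 1/(4*sqrt(3)) = 2*pi/(2*sqrt(3)) = sqrt(3)*pi/3

Final answer: sqrt(3)*pi/3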